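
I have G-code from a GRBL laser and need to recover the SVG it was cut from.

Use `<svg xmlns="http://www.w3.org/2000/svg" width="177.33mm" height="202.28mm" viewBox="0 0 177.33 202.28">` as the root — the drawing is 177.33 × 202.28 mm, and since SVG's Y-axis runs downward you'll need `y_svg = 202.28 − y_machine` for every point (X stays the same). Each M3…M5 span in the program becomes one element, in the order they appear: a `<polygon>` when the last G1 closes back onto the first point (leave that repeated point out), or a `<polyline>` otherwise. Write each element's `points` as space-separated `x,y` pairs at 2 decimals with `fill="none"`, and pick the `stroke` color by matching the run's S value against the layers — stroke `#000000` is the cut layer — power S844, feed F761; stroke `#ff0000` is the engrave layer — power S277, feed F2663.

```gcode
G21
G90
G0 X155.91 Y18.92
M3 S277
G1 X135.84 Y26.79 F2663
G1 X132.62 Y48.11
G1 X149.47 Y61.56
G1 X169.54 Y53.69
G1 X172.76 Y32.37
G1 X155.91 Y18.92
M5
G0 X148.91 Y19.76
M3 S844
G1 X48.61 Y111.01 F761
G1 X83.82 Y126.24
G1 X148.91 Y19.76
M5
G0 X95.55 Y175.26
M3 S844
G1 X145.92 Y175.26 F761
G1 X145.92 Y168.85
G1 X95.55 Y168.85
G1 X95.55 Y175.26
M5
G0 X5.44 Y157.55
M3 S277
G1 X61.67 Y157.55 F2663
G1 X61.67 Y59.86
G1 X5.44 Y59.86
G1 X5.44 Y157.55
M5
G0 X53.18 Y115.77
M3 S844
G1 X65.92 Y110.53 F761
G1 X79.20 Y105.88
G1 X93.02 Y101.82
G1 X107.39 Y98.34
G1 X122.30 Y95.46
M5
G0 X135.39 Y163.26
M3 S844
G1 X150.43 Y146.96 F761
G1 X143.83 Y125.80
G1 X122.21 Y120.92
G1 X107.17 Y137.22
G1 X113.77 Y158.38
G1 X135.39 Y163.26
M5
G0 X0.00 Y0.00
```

Machine Y-up, SVG Y-down with viewBox height 202.28, so y_svg = 202.28 − y_machine; X carries over.

Run 1: power S277 maps to stroke `#ff0000` (engrave). The run returns to its start, so emit a `<polygon>` with points (Y-flipped): 155.91,183.36 135.84,175.49 132.62,154.17 149.47,140.72 169.54,148.59 172.76,169.91.

Run 2: power S844 maps to stroke `#000000` (cut). The run returns to its start, so emit a `<polygon>` with points (Y-flipped): 148.91,182.52 48.61,91.27 83.82,76.04.

Run 3: S844 ⇒ cut layer `#000000`. The run returns to its start, so emit a `<polygon>` with points (Y-flipped): 95.55,27.02 145.92,27.02 145.92,33.43 95.55,33.43.

Run 4: S277 ⇒ engrave layer `#ff0000`. The run returns to its start, so emit a `<polygon>` with points (Y-flipped): 5.44,44.73 61.67,44.73 61.67,142.42 5.44,142.42.

Run 5: power S844 maps to stroke `#000000` (cut). The run is open, so emit a `<polyline>` with points (Y-flipped): 53.18,86.51 65.92,91.75 79.20,96.40 93.02,100.46 107.39,103.94 122.30,106.82.

Run 6: the run's S844 means `#000000` (cut). The run returns to its start, so emit a `<polygon>` with points (Y-flipped): 135.39,39.02 150.43,55.32 143.83,76.48 122.21,81.36 107.17,65.06 113.77,43.90.

<svg xmlns="http://www.w3.org/2000/svg" width="177.33mm" height="202.28mm" viewBox="0 0 177.33 202.28">
  <polygon points="155.91,183.36 135.84,175.49 132.62,154.17 149.47,140.72 169.54,148.59 172.76,169.91" fill="none" stroke="#ff0000"/>
  <polygon points="148.91,182.52 48.61,91.27 83.82,76.04" fill="none" stroke="#000000"/>
  <polygon points="95.55,27.02 145.92,27.02 145.92,33.43 95.55,33.43" fill="none" stroke="#000000"/>
  <polygon points="5.44,44.73 61.67,44.73 61.67,142.42 5.44,142.42" fill="none" stroke="#ff0000"/>
  <polyline points="53.18,86.51 65.92,91.75 79.20,96.40 93.02,100.46 107.39,103.94 122.30,106.82" fill="none" stroke="#000000"/>
  <polygon points="135.39,39.02 150.43,55.32 143.83,76.48 122.21,81.36 107.17,65.06 113.77,43.90" fill="none" stroke="#000000"/>
</svg>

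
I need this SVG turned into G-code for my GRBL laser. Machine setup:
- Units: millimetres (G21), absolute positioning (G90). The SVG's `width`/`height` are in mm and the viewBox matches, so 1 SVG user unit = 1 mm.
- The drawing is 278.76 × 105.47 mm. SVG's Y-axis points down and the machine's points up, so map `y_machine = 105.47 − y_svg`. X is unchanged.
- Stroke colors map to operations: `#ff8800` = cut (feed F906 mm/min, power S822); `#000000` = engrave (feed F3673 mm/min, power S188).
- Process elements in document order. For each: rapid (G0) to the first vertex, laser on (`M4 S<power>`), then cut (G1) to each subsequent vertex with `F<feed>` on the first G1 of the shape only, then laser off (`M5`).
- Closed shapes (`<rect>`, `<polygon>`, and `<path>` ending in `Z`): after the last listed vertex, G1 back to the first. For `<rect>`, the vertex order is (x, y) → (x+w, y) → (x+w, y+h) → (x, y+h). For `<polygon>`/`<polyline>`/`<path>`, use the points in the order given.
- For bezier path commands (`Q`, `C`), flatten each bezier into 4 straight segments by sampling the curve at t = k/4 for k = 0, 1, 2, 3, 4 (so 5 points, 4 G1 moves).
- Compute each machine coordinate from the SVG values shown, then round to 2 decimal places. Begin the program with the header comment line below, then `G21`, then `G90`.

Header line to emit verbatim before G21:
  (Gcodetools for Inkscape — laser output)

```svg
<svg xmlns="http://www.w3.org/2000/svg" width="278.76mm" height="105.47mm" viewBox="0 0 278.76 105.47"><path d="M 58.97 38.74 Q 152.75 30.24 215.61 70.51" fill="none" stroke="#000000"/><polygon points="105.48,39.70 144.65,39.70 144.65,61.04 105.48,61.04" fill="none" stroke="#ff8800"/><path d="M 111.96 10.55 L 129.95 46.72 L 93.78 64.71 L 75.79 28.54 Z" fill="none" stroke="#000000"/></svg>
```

viewBox `0 0 278.76 105.47` with mm width/height → 1 unit = 1 mm. Flip: y_m = 105.47 − y_svg.

**Shape 1** — `<path>` quadratic bezier, stroke `#000000` → engrave (S188, F3673). Control points (SVG): P0=(58.97,38.74), P1=(152.75,30.24), P2=(215.61,70.51); sampled at t=k/4. Machine vertices: (58.97,66.73) → (103.93,67.93) → (145.02,63.04) → (182.25,52.05) → (215.61,34.96). Open path.

**Shape 2** — `<polygon>` rectangle, stroke `#ff8800` → cut (S822, F906). Machine vertices: (105.48,65.77) → (144.65,65.77) → (144.65,44.43) → (105.48,44.43) → (105.48,65.77). Closed: final G1 returns to the first vertex.

**Shape 3** — `<path>` regular polygon, stroke `#000000` → engrave (S188, F3673). Machine vertices: (111.96,94.92) → (129.95,58.75) → (93.78,40.76) → (75.79,76.93) → (111.96,94.92). Closed: final G1 returns to the first vertex.

(Gcodetools for Inkscape — laser output)
G21
G90
G0 X58.97 Y66.73
M4 S188
G1 X103.93 Y67.93 F3673
G1 X145.02 Y63.04
G1 X182.25 Y52.05
G1 X215.61 Y34.96
M5
G0 X105.48 Y65.77
M4 S822
G1 X144.65 Y65.77 F906
G1 X144.65 Y44.43
G1 X105.48 Y44.43
G1 X105.48 Y65.77
M5
G0 X111.96 Y94.92
M4 S188
G1 X129.95 Y58.75 F3673
G1 X93.78 Y40.76
G1 X75.79 Y76.93
G1 X111.96 Y94.92
M5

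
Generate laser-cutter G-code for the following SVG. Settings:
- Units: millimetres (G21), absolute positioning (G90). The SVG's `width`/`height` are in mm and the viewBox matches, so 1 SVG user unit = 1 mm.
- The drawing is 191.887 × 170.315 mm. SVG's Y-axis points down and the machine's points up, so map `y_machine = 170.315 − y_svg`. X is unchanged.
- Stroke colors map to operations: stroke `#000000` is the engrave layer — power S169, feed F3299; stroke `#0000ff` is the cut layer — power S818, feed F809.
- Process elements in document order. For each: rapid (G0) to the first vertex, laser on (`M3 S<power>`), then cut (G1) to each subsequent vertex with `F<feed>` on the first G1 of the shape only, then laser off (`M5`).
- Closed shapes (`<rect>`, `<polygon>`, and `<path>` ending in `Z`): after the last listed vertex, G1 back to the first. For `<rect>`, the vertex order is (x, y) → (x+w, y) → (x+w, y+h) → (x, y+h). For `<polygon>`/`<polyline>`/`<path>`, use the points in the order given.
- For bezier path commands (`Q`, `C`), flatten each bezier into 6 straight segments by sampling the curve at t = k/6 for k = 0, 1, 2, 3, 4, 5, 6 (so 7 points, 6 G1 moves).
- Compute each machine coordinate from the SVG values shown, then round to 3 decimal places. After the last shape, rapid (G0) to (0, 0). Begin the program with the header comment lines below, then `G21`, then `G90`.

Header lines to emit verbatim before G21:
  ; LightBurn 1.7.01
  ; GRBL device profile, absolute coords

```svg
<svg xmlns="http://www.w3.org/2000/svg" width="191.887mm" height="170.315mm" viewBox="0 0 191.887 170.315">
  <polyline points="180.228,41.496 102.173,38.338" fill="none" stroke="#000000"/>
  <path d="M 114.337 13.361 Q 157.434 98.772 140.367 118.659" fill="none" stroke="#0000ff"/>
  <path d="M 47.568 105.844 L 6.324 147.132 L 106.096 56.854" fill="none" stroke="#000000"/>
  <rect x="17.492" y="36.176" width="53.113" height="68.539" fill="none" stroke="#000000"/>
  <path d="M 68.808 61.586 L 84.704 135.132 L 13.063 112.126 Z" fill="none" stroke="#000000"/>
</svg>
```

Since the viewBox matches the mm dimensions, user units are millimetres directly. The only transform is the Y-flip y_m = 170.315 − y_svg.

Shape 1 is a line segment drawn with `<polyline>`. Its stroke #000000 means engrave at S169, F3299. After flipping Y the toolpath is (180.228,128.819) → (102.173,131.977).

Shape 2 is a quadratic bezier drawn with `<path>`. Its stroke #0000ff means cut at S818, F809. After flipping Y the toolpath is (114.337,156.954) → (127.031,130.304) → (136.383,107.294) → (142.393,87.924) → (145.060,72.194) → (144.385,60.105) → (140.367,51.656).

Shape 3 is a open polyline drawn with `<path>`. Its stroke #000000 means engrave at S169, F3299. After flipping Y the toolpath is (47.568,64.471) → (6.324,23.183) → (106.096,113.461).

Shape 4 is a rectangle drawn with `<rect>`. Its stroke #000000 means engrave at S169, F3299. After flipping Y the toolpath is (17.492,134.139) → (70.605,134.139) → (70.605,65.600) → (17.492,65.600) → (17.492,134.139), returning to the start.

Shape 5 is a regular polygon drawn with `<path>`. Its stroke #000000 means engrave at S169, F3299. After flipping Y the toolpath is (68.808,108.729) → (84.704,35.183) → (13.063,58.189) → (68.808,108.729), returning to the start.

; LightBurn 1.7.01
; GRBL device profile, absolute coords
G21
G90
G0 X180.228 Y128.819
M3 S169
G1 X102.173 Y131.977 F3299
M5
G0 X114.337 Y156.954
M3 S818
G1 X127.031 Y130.304 F809
G1 X136.383 Y107.294
G1 X142.393 Y87.924
G1 X145.060 Y72.194
G1 X144.385 Y60.105
G1 X140.367 Y51.656
M5
G0 X47.568 Y64.471
M3 S169
G1 X6.324 Y23.183 F3299
G1 X106.096 Y113.461
M5
G0 X17.492 Y134.139
M3 S169
G1 X70.605 Y134.139 F3299
G1 X70.605 Y65.600
G1 X17.492 Y65.600
G1 X17.492 Y134.139
M5
G0 X68.808 Y108.729
M3 S169
G1 X84.704 Y35.183 F3299
G1 X13.063 Y58.189
G1 X68.808 Y108.729
M5
G0 X0.000 Y0.000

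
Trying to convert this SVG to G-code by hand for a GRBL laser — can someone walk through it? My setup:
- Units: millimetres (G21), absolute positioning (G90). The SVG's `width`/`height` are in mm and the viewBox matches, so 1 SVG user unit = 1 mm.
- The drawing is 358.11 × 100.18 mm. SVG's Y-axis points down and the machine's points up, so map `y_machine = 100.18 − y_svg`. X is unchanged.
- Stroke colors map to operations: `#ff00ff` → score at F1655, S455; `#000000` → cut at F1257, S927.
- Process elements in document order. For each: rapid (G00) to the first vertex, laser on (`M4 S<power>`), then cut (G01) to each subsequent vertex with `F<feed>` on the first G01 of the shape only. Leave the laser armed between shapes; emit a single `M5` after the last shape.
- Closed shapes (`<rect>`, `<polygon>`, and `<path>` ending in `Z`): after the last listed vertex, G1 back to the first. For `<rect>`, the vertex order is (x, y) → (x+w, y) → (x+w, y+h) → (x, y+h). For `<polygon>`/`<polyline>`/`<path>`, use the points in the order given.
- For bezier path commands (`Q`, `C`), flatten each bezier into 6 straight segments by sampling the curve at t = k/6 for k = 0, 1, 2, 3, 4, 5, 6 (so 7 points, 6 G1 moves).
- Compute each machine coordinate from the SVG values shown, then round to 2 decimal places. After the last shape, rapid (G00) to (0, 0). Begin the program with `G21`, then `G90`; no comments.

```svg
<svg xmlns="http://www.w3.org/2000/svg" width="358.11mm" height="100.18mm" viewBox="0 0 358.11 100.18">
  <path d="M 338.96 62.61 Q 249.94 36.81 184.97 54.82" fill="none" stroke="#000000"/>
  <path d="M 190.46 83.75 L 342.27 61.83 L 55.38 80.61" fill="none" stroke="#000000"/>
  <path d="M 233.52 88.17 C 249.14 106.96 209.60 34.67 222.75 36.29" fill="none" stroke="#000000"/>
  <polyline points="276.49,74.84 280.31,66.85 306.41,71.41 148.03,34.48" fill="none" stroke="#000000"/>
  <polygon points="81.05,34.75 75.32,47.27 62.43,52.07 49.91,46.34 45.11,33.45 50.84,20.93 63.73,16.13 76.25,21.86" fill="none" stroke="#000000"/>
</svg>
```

1 u = 1 mm; y_m = 100.18 − y.

[1] `<path>` quadratic bezier, #000000→cut S927 F1257: (338.96,37.57) → (309.95,44.95) → (282.29,49.90) → (255.95,52.42) → (230.96,52.50) → (207.29,50.15) → (184.97,45.36)

[2] `<path>` open polyline, #000000→cut S927 F1257: (190.46,16.43) → (342.27,38.35) → (55.38,19.57)

[3] `<path>` cubic bezier, #000000→cut S927 F1257: (233.52,12.01) → (237.23,9.44) → (234.75,17.47) → (229.06,31.51) → (223.17,46.98) → (220.07,59.30) → (222.75,63.89)

[4] `<polyline>` open polyline, #000000→cut S927 F1257: (276.49,25.34) → (280.31,33.33) → (306.41,28.77) → (148.03,65.70)

[5] `<polygon>` regular polygon, #000000→cut S927 F1257: (81.05,65.43) → (75.32,52.91) → (62.43,48.11) → (49.91,53.84) → (45.11,66.73) → (50.84,79.25) → (63.73,84.05) → (76.25,78.32) → (81.05,65.43) (closed)

G21
G90
G00 X338.96 Y37.57
M4 S927
G01 X309.95 Y44.95 F1257
G01 X282.29 Y49.90
G01 X255.95 Y52.42
G01 X230.96 Y52.50
G01 X207.29 Y50.15
G01 X184.97 Y45.36
G00 X190.46 Y16.43
M4 S927
G01 X342.27 Y38.35 F1257
G01 X55.38 Y19.57
G00 X233.52 Y12.01
M4 S927
G01 X237.23 Y9.44 F1257
G01 X234.75 Y17.47
G01 X229.06 Y31.51
G01 X223.17 Y46.98
G01 X220.07 Y59.30
G01 X222.75 Y63.89
G00 X276.49 Y25.34
M4 S927
G01 X280.31 Y33.33 F1257
G01 X306.41 Y28.77
G01 X148.03 Y65.70
G00 X81.05 Y65.43
M4 S927
G01 X75.32 Y52.91 F1257
G01 X62.43 Y48.11
G01 X49.91 Y53.84
G01 X45.11 Y66.73
G01 X50.84 Y79.25
G01 X63.73 Y84.05
G01 X76.25 Y78.32
G01 X81.05 Y65.43
M5
G00 X0.00 Y0.00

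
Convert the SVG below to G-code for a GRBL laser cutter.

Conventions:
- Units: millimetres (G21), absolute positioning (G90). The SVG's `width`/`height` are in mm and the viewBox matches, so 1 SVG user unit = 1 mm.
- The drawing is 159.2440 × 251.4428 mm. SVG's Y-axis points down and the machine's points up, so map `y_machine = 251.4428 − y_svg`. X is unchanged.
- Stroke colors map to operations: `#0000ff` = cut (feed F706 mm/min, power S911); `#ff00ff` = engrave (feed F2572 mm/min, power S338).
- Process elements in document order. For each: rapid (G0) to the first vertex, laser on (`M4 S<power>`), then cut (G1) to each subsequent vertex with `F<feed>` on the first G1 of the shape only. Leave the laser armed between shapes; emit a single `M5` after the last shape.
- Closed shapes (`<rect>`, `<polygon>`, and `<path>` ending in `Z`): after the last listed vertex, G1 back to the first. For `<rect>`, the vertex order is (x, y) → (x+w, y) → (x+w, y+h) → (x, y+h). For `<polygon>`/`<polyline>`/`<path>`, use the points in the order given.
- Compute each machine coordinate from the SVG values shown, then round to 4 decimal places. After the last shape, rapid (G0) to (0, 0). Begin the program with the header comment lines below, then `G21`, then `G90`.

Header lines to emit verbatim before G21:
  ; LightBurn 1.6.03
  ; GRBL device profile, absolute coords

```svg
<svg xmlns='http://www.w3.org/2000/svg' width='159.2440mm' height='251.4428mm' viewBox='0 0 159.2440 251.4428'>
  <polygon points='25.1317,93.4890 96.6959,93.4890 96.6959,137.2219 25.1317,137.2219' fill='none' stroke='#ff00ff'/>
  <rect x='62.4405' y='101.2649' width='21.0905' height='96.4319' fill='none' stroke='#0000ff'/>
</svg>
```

; LightBurn 1.6.03
; GRBL device profile, absolute coords
G21
G90
G0 X25.1317 Y157.9538
M4 S338
G1 X96.6959 Y157.9538 F2572
G1 X96.6959 Y114.2209
G1 X25.1317 Y114.2209
G1 X25.1317 Y157.9538
G0 X62.4405 Y150.1779
M4 S911
G1 X83.5310 Y150.1779 F706
G1 X83.5310 Y53.7460
G1 X62.4405 Y53.7460
G1 X62.4405 Y150.1779
M5
G0 X0.0000 Y0.0000

1 u = 1 mm; y_m = 251.4428 − y.

[1] `<polygon>` rectangle, #ff00ff→engrave S338 F2572: (25.1317,157.9538) → (96.6959,157.9538) → (96.6959,114.2209) → (25.1317,114.2209) → (25.1317,157.9538) (closed)

[2] `<rect>` rectangle, #0000ff→cut S911 F706: (62.4405,150.1779) → (83.5310,150.1779) → (83.5310,53.7460) → (62.4405,53.7460) → (62.4405,150.1779) (closed)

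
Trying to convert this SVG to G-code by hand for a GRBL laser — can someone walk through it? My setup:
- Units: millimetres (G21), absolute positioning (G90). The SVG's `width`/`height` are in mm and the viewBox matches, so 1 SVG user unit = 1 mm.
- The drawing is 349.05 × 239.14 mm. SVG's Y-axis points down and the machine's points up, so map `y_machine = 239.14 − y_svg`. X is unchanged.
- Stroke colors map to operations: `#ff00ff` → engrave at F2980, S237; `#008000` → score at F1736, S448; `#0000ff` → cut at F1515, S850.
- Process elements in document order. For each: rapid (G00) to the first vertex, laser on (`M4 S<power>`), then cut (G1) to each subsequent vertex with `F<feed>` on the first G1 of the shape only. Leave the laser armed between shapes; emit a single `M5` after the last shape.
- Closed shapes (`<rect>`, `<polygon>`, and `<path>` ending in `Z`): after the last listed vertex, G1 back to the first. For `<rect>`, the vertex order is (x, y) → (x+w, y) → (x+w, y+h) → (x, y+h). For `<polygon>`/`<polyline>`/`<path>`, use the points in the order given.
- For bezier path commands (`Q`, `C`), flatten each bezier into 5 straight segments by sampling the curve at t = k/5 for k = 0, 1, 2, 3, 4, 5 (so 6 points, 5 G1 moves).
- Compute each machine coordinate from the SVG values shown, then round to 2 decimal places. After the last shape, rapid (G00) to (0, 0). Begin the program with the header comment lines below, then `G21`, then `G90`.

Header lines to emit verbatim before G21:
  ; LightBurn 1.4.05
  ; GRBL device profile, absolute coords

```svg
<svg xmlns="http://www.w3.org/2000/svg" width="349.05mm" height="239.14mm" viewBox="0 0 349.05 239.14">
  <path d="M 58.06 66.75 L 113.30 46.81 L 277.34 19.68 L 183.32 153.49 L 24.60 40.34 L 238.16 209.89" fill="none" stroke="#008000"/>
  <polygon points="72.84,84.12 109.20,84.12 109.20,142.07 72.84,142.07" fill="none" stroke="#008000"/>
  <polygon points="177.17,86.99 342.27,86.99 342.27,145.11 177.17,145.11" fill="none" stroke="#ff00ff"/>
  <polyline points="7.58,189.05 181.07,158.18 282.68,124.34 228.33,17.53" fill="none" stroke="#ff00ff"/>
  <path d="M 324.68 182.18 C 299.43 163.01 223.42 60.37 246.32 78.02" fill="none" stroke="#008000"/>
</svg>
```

; LightBurn 1.4.05
; GRBL device profile, absolute coords
G21
G90
G00 X58.06 Y172.39
M4 S448
G1 X113.30 Y192.33 F1736
G1 X277.34 Y219.46
G1 X183.32 Y85.65
G1 X24.60 Y198.80
G1 X238.16 Y29.25
G00 X72.84 Y155.02
M4 S448
G1 X109.20 Y155.02 F1736
G1 X109.20 Y97.07
G1 X72.84 Y97.07
G1 X72.84 Y155.02
G00 X177.17 Y152.15
M4 S237
G1 X342.27 Y152.15 F2980
G1 X342.27 Y94.03
G1 X177.17 Y94.03
G1 X177.17 Y152.15
G00 X7.58 Y50.09
M4 S237
G1 X181.07 Y80.96 F2980
G1 X282.68 Y114.80
G1 X228.33 Y221.61
G00 X324.68 Y56.96
M4 S448
G1 X304.64 Y76.85 F1736
G1 X279.59 Y106.99
G1 X256.74 Y137.60
G1 X243.25 Y158.91
G1 X246.32 Y161.12
M5
G00 X0.00 Y0.00

1 u = 1 mm; y_m = 239.14 − y.

[1] `<path>` open polyline, #008000→score S448 F1736: (58.06,172.39) → (113.30,192.33) → (277.34,219.46) → (183.32,85.65) → (24.60,198.80) → (238.16,29.25)

[2] `<polygon>` rectangle, #008000→score S448 F1736: (72.84,155.02) → (109.20,155.02) → (109.20,97.07) → (72.84,97.07) → (72.84,155.02) (closed)

[3] `<polygon>` rectangle, #ff00ff→engrave S237 F2980: (177.17,152.15) → (342.27,152.15) → (342.27,94.03) → (177.17,94.03) → (177.17,152.15) (closed)

[4] `<polyline>` open polyline, #ff00ff→engrave S237 F2980: (7.58,50.09) → (181.07,80.96) → (282.68,114.80) → (228.33,221.61)

[5] `<path>` cubic bezier, #008000→score S448 F1736: (324.68,56.96) → (304.64,76.85) → (279.59,106.99) → (256.74,137.60) → (243.25,158.91) → (246.32,161.12)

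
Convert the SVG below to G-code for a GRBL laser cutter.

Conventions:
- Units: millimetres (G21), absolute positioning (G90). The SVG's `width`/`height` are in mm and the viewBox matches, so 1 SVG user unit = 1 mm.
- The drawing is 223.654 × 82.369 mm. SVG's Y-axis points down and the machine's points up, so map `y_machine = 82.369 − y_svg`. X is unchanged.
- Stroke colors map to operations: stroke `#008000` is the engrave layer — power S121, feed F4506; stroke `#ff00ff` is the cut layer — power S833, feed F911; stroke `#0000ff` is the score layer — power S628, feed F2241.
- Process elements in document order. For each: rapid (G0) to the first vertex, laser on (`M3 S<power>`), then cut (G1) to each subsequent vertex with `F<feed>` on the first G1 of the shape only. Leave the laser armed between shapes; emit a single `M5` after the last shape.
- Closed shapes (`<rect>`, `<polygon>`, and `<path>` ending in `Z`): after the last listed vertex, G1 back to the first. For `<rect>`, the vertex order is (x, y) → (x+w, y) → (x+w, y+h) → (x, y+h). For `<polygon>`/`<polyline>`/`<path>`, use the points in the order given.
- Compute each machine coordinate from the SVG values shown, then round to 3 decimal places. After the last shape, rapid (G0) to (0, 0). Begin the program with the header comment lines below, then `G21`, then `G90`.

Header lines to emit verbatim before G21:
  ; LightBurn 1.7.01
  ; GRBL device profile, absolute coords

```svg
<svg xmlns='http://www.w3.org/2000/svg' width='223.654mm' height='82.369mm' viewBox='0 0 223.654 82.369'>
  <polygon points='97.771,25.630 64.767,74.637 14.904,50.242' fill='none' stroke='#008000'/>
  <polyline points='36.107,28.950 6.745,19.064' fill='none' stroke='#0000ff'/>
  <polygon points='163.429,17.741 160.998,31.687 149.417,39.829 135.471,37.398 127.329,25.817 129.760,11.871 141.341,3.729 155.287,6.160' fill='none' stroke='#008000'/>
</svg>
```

; LightBurn 1.7.01
; GRBL device profile, absolute coords
G21
G90
G0 X97.771 Y56.739
M3 S121
G1 X64.767 Y7.732 F4506
G1 X14.904 Y32.127
G1 X97.771 Y56.739
G0 X36.107 Y53.419
M3 S628
G1 X6.745 Y63.305 F2241
G0 X163.429 Y64.628
M3 S121
G1 X160.998 Y50.682 F4506
G1 X149.417 Y42.540
G1 X135.471 Y44.971
G1 X127.329 Y56.552
G1 X129.760 Y70.498
G1 X141.341 Y78.640
G1 X155.287 Y76.209
G1 X163.429 Y64.628
M5
G0 X0.000 Y0.000

1 u = 1 mm; y_m = 82.369 − y.

[1] `<polygon>` closed polygon, #008000→engrave S121 F4506: (97.771,56.739) → (64.767,7.732) → (14.904,32.127) → (97.771,56.739) (closed)

[2] `<polyline>` line segment, #0000ff→score S628 F2241: (36.107,53.419) → (6.745,63.305)

[3] `<polygon>` regular polygon, #008000→engrave S121 F4506: (163.429,64.628) → (160.998,50.682) → (149.417,42.540) → (135.471,44.971) → (127.329,56.552) → (129.760,70.498) → (141.341,78.640) → (155.287,76.209) → (163.429,64.628) (closed)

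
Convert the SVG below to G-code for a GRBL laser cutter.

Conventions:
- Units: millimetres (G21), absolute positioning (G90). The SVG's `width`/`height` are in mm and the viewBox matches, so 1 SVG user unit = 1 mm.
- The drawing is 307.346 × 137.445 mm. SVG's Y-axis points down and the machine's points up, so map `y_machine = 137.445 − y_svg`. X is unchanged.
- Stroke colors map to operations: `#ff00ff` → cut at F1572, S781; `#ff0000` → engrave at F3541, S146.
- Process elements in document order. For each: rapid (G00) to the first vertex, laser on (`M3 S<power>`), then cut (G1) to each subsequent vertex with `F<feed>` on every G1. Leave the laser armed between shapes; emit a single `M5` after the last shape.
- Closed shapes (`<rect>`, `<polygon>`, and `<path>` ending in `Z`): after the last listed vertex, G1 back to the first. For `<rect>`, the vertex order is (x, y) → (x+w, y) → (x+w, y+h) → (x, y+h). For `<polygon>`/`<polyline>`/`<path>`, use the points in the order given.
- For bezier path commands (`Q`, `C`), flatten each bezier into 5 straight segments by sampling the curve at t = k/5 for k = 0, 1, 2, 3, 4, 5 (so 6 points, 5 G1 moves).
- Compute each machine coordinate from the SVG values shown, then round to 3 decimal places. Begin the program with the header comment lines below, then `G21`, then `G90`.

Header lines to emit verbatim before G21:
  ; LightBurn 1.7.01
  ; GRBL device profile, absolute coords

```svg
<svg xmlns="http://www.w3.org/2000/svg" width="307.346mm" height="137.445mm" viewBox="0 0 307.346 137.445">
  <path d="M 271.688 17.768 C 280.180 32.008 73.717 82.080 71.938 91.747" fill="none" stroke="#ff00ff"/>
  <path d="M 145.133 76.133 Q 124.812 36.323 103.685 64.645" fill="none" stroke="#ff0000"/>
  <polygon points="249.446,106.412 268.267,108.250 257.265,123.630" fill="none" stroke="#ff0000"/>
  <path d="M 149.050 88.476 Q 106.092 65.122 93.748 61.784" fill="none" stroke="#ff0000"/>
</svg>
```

1 u = 1 mm; y_m = 137.445 − y.

[1] `<path>` cubic bezier, #ff00ff→cut S781 F1572: (271.688,119.677) → (254.346,107.443) → (205.557,90.269) → (145.464,71.814) → (94.210,55.737) → (71.938,45.698)

[2] `<path>` quadratic bezier, #ff0000→engrave S146 F3541: (145.133,61.312) → (136.972,74.511) → (128.747,82.259) → (120.458,84.556) → (112.104,81.404) → (103.685,72.800)

[3] `<polygon>` regular polygon, #ff0000→engrave S146 F3541: (249.446,31.033) → (268.267,29.195) → (257.265,13.815) → (249.446,31.033) (closed)

[4] `<path>` quadratic bezier, #ff0000→engrave S146 F3541: (149.050,48.969) → (133.091,57.510) → (119.582,64.450) → (108.521,69.788) → (99.910,73.525) → (93.748,75.661)

; LightBurn 1.7.01
; GRBL device profile, absolute coords
G21
G90
G00 X271.688 Y119.677
M3 S781
G1 X254.346 Y107.443 F1572
G1 X205.557 Y90.269 F1572
G1 X145.464 Y71.814 F1572
G1 X94.210 Y55.737 F1572
G1 X71.938 Y45.698 F1572
G00 X145.133 Y61.312
M3 S146
G1 X136.972 Y74.511 F3541
G1 X128.747 Y82.259 F3541
G1 X120.458 Y84.556 F3541
G1 X112.104 Y81.404 F3541
G1 X103.685 Y72.800 F3541
G00 X249.446 Y31.033
M3 S146
G1 X268.267 Y29.195 F3541
G1 X257.265 Y13.815 F3541
G1 X249.446 Y31.033 F3541
G00 X149.050 Y48.969
M3 S146
G1 X133.091 Y57.510 F3541
G1 X119.582 Y64.450 F3541
G1 X108.521 Y69.788 F3541
G1 X99.910 Y73.525 F3541
G1 X93.748 Y75.661 F3541
M5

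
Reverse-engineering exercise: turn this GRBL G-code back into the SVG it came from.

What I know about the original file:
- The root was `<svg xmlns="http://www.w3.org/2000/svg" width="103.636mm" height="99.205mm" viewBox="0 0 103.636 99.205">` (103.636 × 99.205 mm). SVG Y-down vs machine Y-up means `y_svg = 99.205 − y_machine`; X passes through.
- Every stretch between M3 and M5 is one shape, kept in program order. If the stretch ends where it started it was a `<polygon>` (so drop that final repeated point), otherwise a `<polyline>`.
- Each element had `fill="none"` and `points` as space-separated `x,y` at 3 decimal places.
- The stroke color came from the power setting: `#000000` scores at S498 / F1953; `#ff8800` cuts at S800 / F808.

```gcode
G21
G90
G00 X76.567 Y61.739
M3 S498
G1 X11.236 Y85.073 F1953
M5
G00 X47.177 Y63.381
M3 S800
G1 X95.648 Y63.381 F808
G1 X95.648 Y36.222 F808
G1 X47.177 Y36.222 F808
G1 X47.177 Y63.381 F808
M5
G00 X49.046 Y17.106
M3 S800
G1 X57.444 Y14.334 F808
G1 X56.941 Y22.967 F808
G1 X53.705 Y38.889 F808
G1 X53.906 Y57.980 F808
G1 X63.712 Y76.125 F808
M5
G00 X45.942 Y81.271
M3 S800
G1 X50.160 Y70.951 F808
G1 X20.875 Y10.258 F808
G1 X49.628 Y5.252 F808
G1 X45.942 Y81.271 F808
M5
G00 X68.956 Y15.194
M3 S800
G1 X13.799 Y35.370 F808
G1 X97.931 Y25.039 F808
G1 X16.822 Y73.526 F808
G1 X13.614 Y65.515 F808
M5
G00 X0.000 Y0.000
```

y_svg = 99.205 − y_m.

[1] S498→`#000000` (score); open run; points: 76.567,37.466 11.236,14.132

[2] S800→`#ff8800` (cut); closed run; points: 47.177,35.824 95.648,35.824 95.648,62.983 47.177,62.983

[3] S800→`#ff8800` (cut); open run; points: 49.046,82.099 57.444,84.871 56.941,76.238 53.705,60.316 53.906,41.225 63.712,23.080

[4] S800→`#ff8800` (cut); closed run; points: 45.942,17.934 50.160,28.254 20.875,88.947 49.628,93.953

[5] S800→`#ff8800` (cut); open run; points: 68.956,84.011 13.799,63.835 97.931,74.166 16.822,25.679 13.614,33.690

<svg xmlns="http://www.w3.org/2000/svg" width="103.636mm" height="99.205mm" viewBox="0 0 103.636 99.205">
  <polyline points="76.567,37.466 11.236,14.132" fill="none" stroke="#000000"/>
  <polygon points="47.177,35.824 95.648,35.824 95.648,62.983 47.177,62.983" fill="none" stroke="#ff8800"/>
  <polyline points="49.046,82.099 57.444,84.871 56.941,76.238 53.705,60.316 53.906,41.225 63.712,23.080" fill="none" stroke="#ff8800"/>
  <polygon points="45.942,17.934 50.160,28.254 20.875,88.947 49.628,93.953" fill="none" stroke="#ff8800"/>
  <polyline points="68.956,84.011 13.799,63.835 97.931,74.166 16.822,25.679 13.614,33.690" fill="none" stroke="#ff8800"/>
</svg>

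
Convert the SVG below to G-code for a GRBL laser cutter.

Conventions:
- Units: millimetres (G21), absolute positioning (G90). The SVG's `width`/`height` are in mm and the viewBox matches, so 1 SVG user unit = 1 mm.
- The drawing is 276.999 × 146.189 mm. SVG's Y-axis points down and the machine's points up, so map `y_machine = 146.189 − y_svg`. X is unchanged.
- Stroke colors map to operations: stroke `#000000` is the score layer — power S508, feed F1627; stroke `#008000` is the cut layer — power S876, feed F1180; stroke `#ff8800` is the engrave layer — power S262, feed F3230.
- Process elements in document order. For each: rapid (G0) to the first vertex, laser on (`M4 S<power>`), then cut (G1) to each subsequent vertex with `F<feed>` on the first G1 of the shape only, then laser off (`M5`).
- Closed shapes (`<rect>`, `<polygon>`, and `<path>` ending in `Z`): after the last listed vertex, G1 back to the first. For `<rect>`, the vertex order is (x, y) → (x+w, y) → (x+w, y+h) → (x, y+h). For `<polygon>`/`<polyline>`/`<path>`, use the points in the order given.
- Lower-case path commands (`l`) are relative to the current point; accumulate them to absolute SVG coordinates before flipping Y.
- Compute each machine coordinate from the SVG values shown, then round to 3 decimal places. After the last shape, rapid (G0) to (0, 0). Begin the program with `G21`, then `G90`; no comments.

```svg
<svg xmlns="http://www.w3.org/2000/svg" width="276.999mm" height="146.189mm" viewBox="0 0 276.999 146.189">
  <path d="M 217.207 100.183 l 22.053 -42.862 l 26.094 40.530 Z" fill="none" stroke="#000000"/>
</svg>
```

G21
G90
G0 X217.207 Y46.006
M4 S508
G1 X239.260 Y88.868 F1627
G1 X265.354 Y48.338
G1 X217.207 Y46.006
M5
G0 X0.000 Y0.000

viewBox `0 0 276.999 146.189` with mm width/height → 1 unit = 1 mm. Flip: y_m = 146.189 − y_svg.

**Shape 1** — `<path>` regular polygon, stroke `#000000` → score (S508, F1627). Machine vertices: (217.207,46.006) → (239.260,88.868) → (265.354,48.338) → (217.207,46.006). Closed: final G1 returns to the first vertex.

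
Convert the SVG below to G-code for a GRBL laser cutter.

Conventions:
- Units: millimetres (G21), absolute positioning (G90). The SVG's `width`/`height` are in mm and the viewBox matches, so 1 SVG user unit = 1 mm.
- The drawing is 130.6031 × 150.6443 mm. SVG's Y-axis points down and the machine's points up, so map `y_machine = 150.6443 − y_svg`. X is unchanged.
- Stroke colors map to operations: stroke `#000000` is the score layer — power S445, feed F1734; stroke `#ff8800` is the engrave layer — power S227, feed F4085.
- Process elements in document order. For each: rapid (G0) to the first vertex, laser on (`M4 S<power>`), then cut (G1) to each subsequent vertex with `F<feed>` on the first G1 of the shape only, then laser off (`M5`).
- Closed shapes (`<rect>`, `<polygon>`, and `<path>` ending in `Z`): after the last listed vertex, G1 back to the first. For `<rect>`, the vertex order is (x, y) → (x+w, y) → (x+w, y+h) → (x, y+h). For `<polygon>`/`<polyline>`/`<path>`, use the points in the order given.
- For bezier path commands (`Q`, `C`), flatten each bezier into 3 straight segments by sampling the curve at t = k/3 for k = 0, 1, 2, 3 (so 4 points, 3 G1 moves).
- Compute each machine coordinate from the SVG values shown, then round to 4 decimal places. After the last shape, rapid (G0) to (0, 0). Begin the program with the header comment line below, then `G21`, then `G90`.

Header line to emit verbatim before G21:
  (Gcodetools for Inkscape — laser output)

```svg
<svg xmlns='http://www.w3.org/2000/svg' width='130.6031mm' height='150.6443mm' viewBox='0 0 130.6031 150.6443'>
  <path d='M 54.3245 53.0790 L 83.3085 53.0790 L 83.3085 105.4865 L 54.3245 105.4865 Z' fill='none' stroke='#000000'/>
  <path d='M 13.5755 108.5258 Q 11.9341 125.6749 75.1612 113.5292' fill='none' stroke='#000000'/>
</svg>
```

Since the viewBox matches the mm dimensions, user units are millimetres directly. The only transform is the Y-flip y_m = 150.6443 − y_svg.

Shape 1 is a rectangle drawn with `<path>`. Its stroke #000000 means score at S445, F1734. After flipping Y the toolpath is (54.3245,97.5653) → (83.3085,97.5653) → (83.3085,45.1578) → (54.3245,45.1578) → (54.3245,97.5653), returning to the start.

Shape 2 is a quadratic bezier drawn with `<path>`. Its stroke #000000 means score at S445, F1734. After flipping Y the toolpath is (13.5755,42.1185) → (19.6888,33.9407) → (40.2174,32.2729) → (75.1612,37.1151).

(Gcodetools for Inkscape — laser output)
G21
G90
G0 X54.3245 Y97.5653
M4 S445
G1 X83.3085 Y97.5653 F1734
G1 X83.3085 Y45.1578
G1 X54.3245 Y45.1578
G1 X54.3245 Y97.5653
M5
G0 X13.5755 Y42.1185
M4 S445
G1 X19.6888 Y33.9407 F1734
G1 X40.2174 Y32.2729
G1 X75.1612 Y37.1151
M5
G0 X0.0000 Y0.0000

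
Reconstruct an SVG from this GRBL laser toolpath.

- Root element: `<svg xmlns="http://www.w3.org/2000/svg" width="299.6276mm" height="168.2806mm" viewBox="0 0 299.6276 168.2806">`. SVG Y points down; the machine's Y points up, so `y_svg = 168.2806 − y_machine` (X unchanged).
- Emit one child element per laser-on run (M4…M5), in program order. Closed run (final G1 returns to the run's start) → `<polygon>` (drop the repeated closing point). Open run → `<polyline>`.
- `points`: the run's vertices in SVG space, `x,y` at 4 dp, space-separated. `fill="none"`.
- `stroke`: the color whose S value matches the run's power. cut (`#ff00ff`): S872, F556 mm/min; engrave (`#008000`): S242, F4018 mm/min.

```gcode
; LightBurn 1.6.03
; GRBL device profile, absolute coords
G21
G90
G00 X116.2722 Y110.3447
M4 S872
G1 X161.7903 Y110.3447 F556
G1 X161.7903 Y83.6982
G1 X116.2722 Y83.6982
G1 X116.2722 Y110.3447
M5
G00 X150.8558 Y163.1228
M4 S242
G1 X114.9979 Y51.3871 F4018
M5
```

<svg xmlns="http://www.w3.org/2000/svg" width="299.6276mm" height="168.2806mm" viewBox="0 0 299.6276 168.2806">
  <polygon points="116.2722,57.9359 161.7903,57.9359 161.7903,84.5824 116.2722,84.5824" fill="none" stroke="#ff00ff"/>
  <polyline points="150.8558,5.1578 114.9979,116.8935" fill="none" stroke="#008000"/>
</svg>

y_svg = 168.2806 − y_m.

[1] S872→`#ff00ff` (cut); closed run; points: 116.2722,57.9359 161.7903,57.9359 161.7903,84.5824 116.2722,84.5824

[2] S242→`#008000` (engrave); open run; points: 150.8558,5.1578 114.9979,116.8935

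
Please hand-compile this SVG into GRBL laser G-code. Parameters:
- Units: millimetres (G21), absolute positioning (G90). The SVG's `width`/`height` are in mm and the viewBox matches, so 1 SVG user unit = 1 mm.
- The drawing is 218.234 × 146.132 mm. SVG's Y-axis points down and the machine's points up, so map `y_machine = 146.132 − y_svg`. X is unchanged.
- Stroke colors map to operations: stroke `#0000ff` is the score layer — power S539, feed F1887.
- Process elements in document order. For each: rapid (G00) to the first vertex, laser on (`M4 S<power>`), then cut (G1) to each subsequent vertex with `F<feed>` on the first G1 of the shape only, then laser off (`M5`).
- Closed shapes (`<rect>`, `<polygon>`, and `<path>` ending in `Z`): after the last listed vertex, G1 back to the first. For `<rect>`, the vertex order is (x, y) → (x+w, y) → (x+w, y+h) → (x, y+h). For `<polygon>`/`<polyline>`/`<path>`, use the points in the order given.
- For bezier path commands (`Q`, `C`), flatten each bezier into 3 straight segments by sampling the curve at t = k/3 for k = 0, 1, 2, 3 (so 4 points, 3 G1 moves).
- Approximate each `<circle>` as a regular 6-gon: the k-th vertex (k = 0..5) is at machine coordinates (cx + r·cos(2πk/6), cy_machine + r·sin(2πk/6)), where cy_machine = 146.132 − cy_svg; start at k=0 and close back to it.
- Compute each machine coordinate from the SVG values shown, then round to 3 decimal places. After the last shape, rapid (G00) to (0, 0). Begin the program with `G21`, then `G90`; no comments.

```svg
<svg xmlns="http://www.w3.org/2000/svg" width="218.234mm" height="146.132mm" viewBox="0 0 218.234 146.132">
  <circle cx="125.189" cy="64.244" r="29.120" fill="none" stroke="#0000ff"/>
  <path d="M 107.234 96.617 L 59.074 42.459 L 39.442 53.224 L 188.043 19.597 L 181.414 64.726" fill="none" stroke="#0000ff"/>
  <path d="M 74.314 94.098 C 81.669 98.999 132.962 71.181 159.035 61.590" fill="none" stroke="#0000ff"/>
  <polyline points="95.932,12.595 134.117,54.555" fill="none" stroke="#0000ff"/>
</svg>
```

G21
G90
G00 X154.309 Y81.888
M4 S539
G1 X139.749 Y107.107 F1887
G1 X110.629 Y107.107
G1 X96.069 Y81.888
G1 X110.629 Y56.669
G1 X139.749 Y56.669
G1 X154.309 Y81.888
M5
G00 X107.234 Y49.515
M4 S539
G1 X59.074 Y103.673 F1887
G1 X39.442 Y92.908
G1 X188.043 Y126.535
G1 X181.414 Y81.406
M5
G00 X74.314 Y52.034
M4 S539
G1 X93.754 Y56.152 F1887
G1 X127.117 Y70.762
G1 X159.035 Y84.542
M5
G00 X95.932 Y133.537
M4 S539
G1 X134.117 Y91.577 F1887
M5
G00 X0.000 Y0.000

Since the viewBox matches the mm dimensions, user units are millimetres directly. The only transform is the Y-flip y_m = 146.132 − y_svg.

Shape 1 is a circle drawn with `<circle>`. Its stroke #0000ff means score at S539, F1887. After flipping Y the toolpath is (154.309,81.888) → (139.749,107.107) → (110.629,107.107) → (96.069,81.888) → (110.629,56.669) → (139.749,56.669) → (154.309,81.888), returning to the start.

Shape 2 is a open polyline drawn with `<path>`. Its stroke #0000ff means score at S539, F1887. After flipping Y the toolpath is (107.234,49.515) → (59.074,103.673) → (39.442,92.908) → (188.043,126.535) → (181.414,81.406).

Shape 3 is a cubic bezier drawn with `<path>`. Its stroke #0000ff means score at S539, F1887. After flipping Y the toolpath is (74.314,52.034) → (93.754,56.152) → (127.117,70.762) → (159.035,84.542).

Shape 4 is a line segment drawn with `<polyline>`. Its stroke #0000ff means score at S539, F1887. After flipping Y the toolpath is (95.932,133.537) → (134.117,91.577).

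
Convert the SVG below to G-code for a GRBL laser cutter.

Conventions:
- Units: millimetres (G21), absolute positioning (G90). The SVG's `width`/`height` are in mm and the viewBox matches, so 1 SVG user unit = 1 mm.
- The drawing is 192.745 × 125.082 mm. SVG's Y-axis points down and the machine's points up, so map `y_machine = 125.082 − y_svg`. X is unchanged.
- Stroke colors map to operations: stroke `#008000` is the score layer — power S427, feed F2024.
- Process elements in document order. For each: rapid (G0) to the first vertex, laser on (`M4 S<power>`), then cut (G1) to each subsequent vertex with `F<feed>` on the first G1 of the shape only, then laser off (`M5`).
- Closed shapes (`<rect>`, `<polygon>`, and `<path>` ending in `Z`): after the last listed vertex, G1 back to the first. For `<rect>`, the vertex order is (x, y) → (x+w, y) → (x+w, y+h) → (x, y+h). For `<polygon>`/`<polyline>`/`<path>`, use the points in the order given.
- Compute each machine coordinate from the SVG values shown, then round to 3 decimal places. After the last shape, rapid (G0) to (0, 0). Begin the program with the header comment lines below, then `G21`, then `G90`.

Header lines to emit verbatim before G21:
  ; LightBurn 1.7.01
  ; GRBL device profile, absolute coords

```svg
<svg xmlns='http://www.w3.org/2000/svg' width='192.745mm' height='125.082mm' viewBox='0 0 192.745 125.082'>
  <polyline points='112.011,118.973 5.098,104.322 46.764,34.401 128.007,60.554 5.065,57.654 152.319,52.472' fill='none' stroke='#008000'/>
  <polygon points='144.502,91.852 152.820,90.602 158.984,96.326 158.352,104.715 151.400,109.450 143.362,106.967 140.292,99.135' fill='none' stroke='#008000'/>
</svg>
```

viewBox `0 0 192.745 125.082` with mm width/height → 1 unit = 1 mm. Flip: y_m = 125.082 − y_svg.

**Shape 1** — `<polyline>` open polyline, stroke `#008000` → score (S427, F2024). Machine vertices: (112.011,6.109) → (5.098,20.760) → (46.764,90.681) → (128.007,64.528) → (5.065,67.428) → (152.319,72.610). Open path.

**Shape 2** — `<polygon>` regular polygon, stroke `#008000` → score (S427, F2024). Machine vertices: (144.502,33.230) → (152.820,34.480) → (158.984,28.756) → (158.352,20.367) → (151.400,15.632) → (143.362,18.115) → (140.292,25.947) → (144.502,33.230). Closed: final G1 returns to the first vertex.

; LightBurn 1.7.01
; GRBL device profile, absolute coords
G21
G90
G0 X112.011 Y6.109
M4 S427
G1 X5.098 Y20.760 F2024
G1 X46.764 Y90.681
G1 X128.007 Y64.528
G1 X5.065 Y67.428
G1 X152.319 Y72.610
M5
G0 X144.502 Y33.230
M4 S427
G1 X152.820 Y34.480 F2024
G1 X158.984 Y28.756
G1 X158.352 Y20.367
G1 X151.400 Y15.632
G1 X143.362 Y18.115
G1 X140.292 Y25.947
G1 X144.502 Y33.230
M5
G0 X0.000 Y0.000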